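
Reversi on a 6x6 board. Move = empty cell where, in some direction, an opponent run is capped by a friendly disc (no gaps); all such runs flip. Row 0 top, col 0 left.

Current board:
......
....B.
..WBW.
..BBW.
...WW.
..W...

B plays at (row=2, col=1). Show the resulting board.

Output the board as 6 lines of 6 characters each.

Answer: ......
....B.
.BBBW.
..BBW.
...WW.
..W...

Derivation:
Place B at (2,1); scan 8 dirs for brackets.
Dir NW: first cell '.' (not opp) -> no flip
Dir N: first cell '.' (not opp) -> no flip
Dir NE: first cell '.' (not opp) -> no flip
Dir W: first cell '.' (not opp) -> no flip
Dir E: opp run (2,2) capped by B -> flip
Dir SW: first cell '.' (not opp) -> no flip
Dir S: first cell '.' (not opp) -> no flip
Dir SE: first cell 'B' (not opp) -> no flip
All flips: (2,2)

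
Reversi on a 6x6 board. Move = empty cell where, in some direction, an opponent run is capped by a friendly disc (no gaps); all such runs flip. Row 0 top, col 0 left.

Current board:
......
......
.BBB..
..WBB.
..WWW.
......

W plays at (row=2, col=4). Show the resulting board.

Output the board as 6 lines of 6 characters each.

Answer: ......
......
.BBBW.
..WWW.
..WWW.
......

Derivation:
Place W at (2,4); scan 8 dirs for brackets.
Dir NW: first cell '.' (not opp) -> no flip
Dir N: first cell '.' (not opp) -> no flip
Dir NE: first cell '.' (not opp) -> no flip
Dir W: opp run (2,3) (2,2) (2,1), next='.' -> no flip
Dir E: first cell '.' (not opp) -> no flip
Dir SW: opp run (3,3) capped by W -> flip
Dir S: opp run (3,4) capped by W -> flip
Dir SE: first cell '.' (not opp) -> no flip
All flips: (3,3) (3,4)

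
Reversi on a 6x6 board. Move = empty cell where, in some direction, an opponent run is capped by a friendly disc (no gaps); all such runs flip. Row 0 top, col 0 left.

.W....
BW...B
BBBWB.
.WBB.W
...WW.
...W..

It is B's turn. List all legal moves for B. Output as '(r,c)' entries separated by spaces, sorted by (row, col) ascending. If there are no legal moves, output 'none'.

Answer: (0,0) (0,2) (1,2) (1,3) (1,4) (3,0) (4,0) (4,1) (4,2) (5,4) (5,5)

Derivation:
(0,0): flips 1 -> legal
(0,2): flips 1 -> legal
(1,2): flips 1 -> legal
(1,3): flips 1 -> legal
(1,4): flips 1 -> legal
(2,5): no bracket -> illegal
(3,0): flips 1 -> legal
(3,4): no bracket -> illegal
(4,0): flips 1 -> legal
(4,1): flips 1 -> legal
(4,2): flips 1 -> legal
(4,5): no bracket -> illegal
(5,2): no bracket -> illegal
(5,4): flips 1 -> legal
(5,5): flips 1 -> legal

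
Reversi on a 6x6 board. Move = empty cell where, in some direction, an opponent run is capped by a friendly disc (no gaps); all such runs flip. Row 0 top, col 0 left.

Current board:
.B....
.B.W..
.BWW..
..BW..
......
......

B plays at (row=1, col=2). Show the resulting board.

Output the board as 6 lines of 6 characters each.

Answer: .B....
.BBW..
.BBW..
..BW..
......
......

Derivation:
Place B at (1,2); scan 8 dirs for brackets.
Dir NW: first cell 'B' (not opp) -> no flip
Dir N: first cell '.' (not opp) -> no flip
Dir NE: first cell '.' (not opp) -> no flip
Dir W: first cell 'B' (not opp) -> no flip
Dir E: opp run (1,3), next='.' -> no flip
Dir SW: first cell 'B' (not opp) -> no flip
Dir S: opp run (2,2) capped by B -> flip
Dir SE: opp run (2,3), next='.' -> no flip
All flips: (2,2)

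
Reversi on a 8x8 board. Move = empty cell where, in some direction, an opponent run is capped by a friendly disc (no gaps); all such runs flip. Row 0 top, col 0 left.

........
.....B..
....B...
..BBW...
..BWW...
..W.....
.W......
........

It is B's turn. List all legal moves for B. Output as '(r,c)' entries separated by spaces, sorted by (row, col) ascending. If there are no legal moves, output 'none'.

(2,3): no bracket -> illegal
(2,5): no bracket -> illegal
(3,5): flips 1 -> legal
(4,1): no bracket -> illegal
(4,5): flips 2 -> legal
(5,0): no bracket -> illegal
(5,1): no bracket -> illegal
(5,3): flips 1 -> legal
(5,4): flips 3 -> legal
(5,5): flips 1 -> legal
(6,0): no bracket -> illegal
(6,2): flips 1 -> legal
(6,3): no bracket -> illegal
(7,0): no bracket -> illegal
(7,1): no bracket -> illegal
(7,2): no bracket -> illegal

Answer: (3,5) (4,5) (5,3) (5,4) (5,5) (6,2)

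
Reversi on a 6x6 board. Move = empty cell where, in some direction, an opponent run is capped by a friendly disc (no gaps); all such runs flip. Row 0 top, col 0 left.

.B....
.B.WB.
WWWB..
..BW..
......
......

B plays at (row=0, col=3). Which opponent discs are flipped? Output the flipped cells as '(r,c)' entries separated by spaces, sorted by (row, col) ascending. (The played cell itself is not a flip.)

Answer: (1,3)

Derivation:
Dir NW: edge -> no flip
Dir N: edge -> no flip
Dir NE: edge -> no flip
Dir W: first cell '.' (not opp) -> no flip
Dir E: first cell '.' (not opp) -> no flip
Dir SW: first cell '.' (not opp) -> no flip
Dir S: opp run (1,3) capped by B -> flip
Dir SE: first cell 'B' (not opp) -> no flip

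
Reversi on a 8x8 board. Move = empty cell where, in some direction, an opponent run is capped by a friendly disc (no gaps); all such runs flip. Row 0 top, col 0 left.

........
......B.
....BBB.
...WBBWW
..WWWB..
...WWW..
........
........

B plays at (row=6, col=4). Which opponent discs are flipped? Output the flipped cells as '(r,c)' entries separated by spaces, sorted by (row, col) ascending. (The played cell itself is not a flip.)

Answer: (4,4) (5,4)

Derivation:
Dir NW: opp run (5,3) (4,2), next='.' -> no flip
Dir N: opp run (5,4) (4,4) capped by B -> flip
Dir NE: opp run (5,5), next='.' -> no flip
Dir W: first cell '.' (not opp) -> no flip
Dir E: first cell '.' (not opp) -> no flip
Dir SW: first cell '.' (not opp) -> no flip
Dir S: first cell '.' (not opp) -> no flip
Dir SE: first cell '.' (not opp) -> no flip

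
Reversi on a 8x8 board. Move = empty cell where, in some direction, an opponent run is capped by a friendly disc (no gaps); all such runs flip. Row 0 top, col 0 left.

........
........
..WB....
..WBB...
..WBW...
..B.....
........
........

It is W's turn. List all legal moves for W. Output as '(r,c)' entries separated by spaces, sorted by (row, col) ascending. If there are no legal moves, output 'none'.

(1,2): no bracket -> illegal
(1,3): no bracket -> illegal
(1,4): flips 1 -> legal
(2,4): flips 3 -> legal
(2,5): no bracket -> illegal
(3,5): flips 2 -> legal
(4,1): no bracket -> illegal
(4,5): no bracket -> illegal
(5,1): no bracket -> illegal
(5,3): no bracket -> illegal
(5,4): flips 1 -> legal
(6,1): no bracket -> illegal
(6,2): flips 1 -> legal
(6,3): no bracket -> illegal

Answer: (1,4) (2,4) (3,5) (5,4) (6,2)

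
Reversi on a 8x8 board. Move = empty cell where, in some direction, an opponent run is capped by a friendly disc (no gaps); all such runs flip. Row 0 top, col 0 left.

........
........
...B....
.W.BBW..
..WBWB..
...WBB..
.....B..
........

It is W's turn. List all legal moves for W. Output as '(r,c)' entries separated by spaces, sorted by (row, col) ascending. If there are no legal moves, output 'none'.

Answer: (1,3) (2,2) (2,4) (3,2) (4,6) (5,6) (6,4) (6,6) (7,5)

Derivation:
(1,2): no bracket -> illegal
(1,3): flips 3 -> legal
(1,4): no bracket -> illegal
(2,2): flips 1 -> legal
(2,4): flips 2 -> legal
(2,5): no bracket -> illegal
(3,2): flips 2 -> legal
(3,6): no bracket -> illegal
(4,6): flips 1 -> legal
(5,2): no bracket -> illegal
(5,6): flips 2 -> legal
(6,3): no bracket -> illegal
(6,4): flips 1 -> legal
(6,6): flips 1 -> legal
(7,4): no bracket -> illegal
(7,5): flips 3 -> legal
(7,6): no bracket -> illegal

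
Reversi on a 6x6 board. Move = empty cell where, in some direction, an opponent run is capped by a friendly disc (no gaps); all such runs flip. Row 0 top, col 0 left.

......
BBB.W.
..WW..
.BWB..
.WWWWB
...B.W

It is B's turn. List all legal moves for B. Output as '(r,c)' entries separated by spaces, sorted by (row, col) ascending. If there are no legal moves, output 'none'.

Answer: (1,3) (3,4) (3,5) (4,0) (5,1) (5,2)

Derivation:
(0,3): no bracket -> illegal
(0,4): no bracket -> illegal
(0,5): no bracket -> illegal
(1,3): flips 2 -> legal
(1,5): no bracket -> illegal
(2,1): no bracket -> illegal
(2,4): no bracket -> illegal
(2,5): no bracket -> illegal
(3,0): no bracket -> illegal
(3,4): flips 1 -> legal
(3,5): flips 1 -> legal
(4,0): flips 4 -> legal
(5,0): no bracket -> illegal
(5,1): flips 2 -> legal
(5,2): flips 3 -> legal
(5,4): no bracket -> illegal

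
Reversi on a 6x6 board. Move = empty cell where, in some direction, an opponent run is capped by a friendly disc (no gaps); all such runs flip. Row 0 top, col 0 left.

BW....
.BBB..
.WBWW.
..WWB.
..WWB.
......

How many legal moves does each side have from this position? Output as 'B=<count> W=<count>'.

-- B to move --
(0,2): flips 1 -> legal
(1,0): no bracket -> illegal
(1,4): flips 1 -> legal
(1,5): no bracket -> illegal
(2,0): flips 1 -> legal
(2,5): flips 2 -> legal
(3,0): flips 1 -> legal
(3,1): flips 3 -> legal
(3,5): flips 1 -> legal
(4,1): flips 2 -> legal
(5,1): no bracket -> illegal
(5,2): flips 3 -> legal
(5,3): flips 3 -> legal
(5,4): no bracket -> illegal
B mobility = 10
-- W to move --
(0,2): flips 3 -> legal
(0,3): flips 2 -> legal
(0,4): no bracket -> illegal
(1,0): no bracket -> illegal
(1,4): no bracket -> illegal
(2,0): no bracket -> illegal
(2,5): flips 1 -> legal
(3,1): no bracket -> illegal
(3,5): flips 1 -> legal
(4,5): flips 2 -> legal
(5,3): no bracket -> illegal
(5,4): flips 2 -> legal
(5,5): flips 1 -> legal
W mobility = 7

Answer: B=10 W=7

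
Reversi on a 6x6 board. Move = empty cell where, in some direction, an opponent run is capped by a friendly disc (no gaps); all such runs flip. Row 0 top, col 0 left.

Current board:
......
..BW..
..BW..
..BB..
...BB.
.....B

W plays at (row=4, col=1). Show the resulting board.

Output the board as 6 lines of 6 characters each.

Answer: ......
..BW..
..BW..
..WB..
.W.BB.
.....B

Derivation:
Place W at (4,1); scan 8 dirs for brackets.
Dir NW: first cell '.' (not opp) -> no flip
Dir N: first cell '.' (not opp) -> no flip
Dir NE: opp run (3,2) capped by W -> flip
Dir W: first cell '.' (not opp) -> no flip
Dir E: first cell '.' (not opp) -> no flip
Dir SW: first cell '.' (not opp) -> no flip
Dir S: first cell '.' (not opp) -> no flip
Dir SE: first cell '.' (not opp) -> no flip
All flips: (3,2)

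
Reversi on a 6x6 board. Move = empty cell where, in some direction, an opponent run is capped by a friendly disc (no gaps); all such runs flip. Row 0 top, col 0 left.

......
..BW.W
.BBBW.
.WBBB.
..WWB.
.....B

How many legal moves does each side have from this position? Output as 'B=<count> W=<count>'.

-- B to move --
(0,2): no bracket -> illegal
(0,3): flips 1 -> legal
(0,4): flips 1 -> legal
(0,5): no bracket -> illegal
(1,4): flips 2 -> legal
(2,0): no bracket -> illegal
(2,5): flips 1 -> legal
(3,0): flips 1 -> legal
(3,5): no bracket -> illegal
(4,0): flips 1 -> legal
(4,1): flips 3 -> legal
(5,1): flips 1 -> legal
(5,2): flips 2 -> legal
(5,3): flips 1 -> legal
(5,4): flips 1 -> legal
B mobility = 11
-- W to move --
(0,1): no bracket -> illegal
(0,2): flips 3 -> legal
(0,3): no bracket -> illegal
(1,0): flips 2 -> legal
(1,1): flips 2 -> legal
(1,4): no bracket -> illegal
(2,0): flips 3 -> legal
(2,5): flips 1 -> legal
(3,0): no bracket -> illegal
(3,5): flips 3 -> legal
(4,1): no bracket -> illegal
(4,5): flips 1 -> legal
(5,3): no bracket -> illegal
(5,4): flips 2 -> legal
W mobility = 8

Answer: B=11 W=8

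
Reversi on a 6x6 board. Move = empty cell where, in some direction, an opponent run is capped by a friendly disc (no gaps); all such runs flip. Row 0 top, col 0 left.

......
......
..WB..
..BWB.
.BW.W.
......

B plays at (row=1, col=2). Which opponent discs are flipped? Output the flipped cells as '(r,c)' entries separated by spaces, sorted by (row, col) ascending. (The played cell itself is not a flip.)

Dir NW: first cell '.' (not opp) -> no flip
Dir N: first cell '.' (not opp) -> no flip
Dir NE: first cell '.' (not opp) -> no flip
Dir W: first cell '.' (not opp) -> no flip
Dir E: first cell '.' (not opp) -> no flip
Dir SW: first cell '.' (not opp) -> no flip
Dir S: opp run (2,2) capped by B -> flip
Dir SE: first cell 'B' (not opp) -> no flip

Answer: (2,2)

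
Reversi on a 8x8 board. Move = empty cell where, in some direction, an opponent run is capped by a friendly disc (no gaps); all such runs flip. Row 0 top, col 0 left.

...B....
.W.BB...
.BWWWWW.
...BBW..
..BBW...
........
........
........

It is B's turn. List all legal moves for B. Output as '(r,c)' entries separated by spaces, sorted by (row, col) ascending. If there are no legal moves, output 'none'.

Answer: (0,0) (0,1) (1,2) (1,5) (1,6) (2,7) (3,1) (3,2) (3,6) (4,5) (4,6) (5,4) (5,5)

Derivation:
(0,0): flips 2 -> legal
(0,1): flips 1 -> legal
(0,2): no bracket -> illegal
(1,0): no bracket -> illegal
(1,2): flips 1 -> legal
(1,5): flips 1 -> legal
(1,6): flips 1 -> legal
(1,7): no bracket -> illegal
(2,0): no bracket -> illegal
(2,7): flips 5 -> legal
(3,1): flips 1 -> legal
(3,2): flips 1 -> legal
(3,6): flips 2 -> legal
(3,7): no bracket -> illegal
(4,5): flips 1 -> legal
(4,6): flips 2 -> legal
(5,3): no bracket -> illegal
(5,4): flips 1 -> legal
(5,5): flips 1 -> legal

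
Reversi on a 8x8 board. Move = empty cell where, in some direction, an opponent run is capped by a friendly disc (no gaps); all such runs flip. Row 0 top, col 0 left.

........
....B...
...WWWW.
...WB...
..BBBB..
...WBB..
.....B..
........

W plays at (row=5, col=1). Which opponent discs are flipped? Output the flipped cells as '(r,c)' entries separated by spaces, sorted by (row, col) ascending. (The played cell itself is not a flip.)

Answer: (4,2)

Derivation:
Dir NW: first cell '.' (not opp) -> no flip
Dir N: first cell '.' (not opp) -> no flip
Dir NE: opp run (4,2) capped by W -> flip
Dir W: first cell '.' (not opp) -> no flip
Dir E: first cell '.' (not opp) -> no flip
Dir SW: first cell '.' (not opp) -> no flip
Dir S: first cell '.' (not opp) -> no flip
Dir SE: first cell '.' (not opp) -> no flip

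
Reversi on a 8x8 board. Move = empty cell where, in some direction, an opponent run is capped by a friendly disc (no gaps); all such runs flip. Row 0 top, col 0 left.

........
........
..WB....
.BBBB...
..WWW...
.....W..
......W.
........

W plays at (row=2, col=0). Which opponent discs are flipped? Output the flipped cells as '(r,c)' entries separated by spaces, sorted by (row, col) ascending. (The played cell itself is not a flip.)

Answer: (3,1)

Derivation:
Dir NW: edge -> no flip
Dir N: first cell '.' (not opp) -> no flip
Dir NE: first cell '.' (not opp) -> no flip
Dir W: edge -> no flip
Dir E: first cell '.' (not opp) -> no flip
Dir SW: edge -> no flip
Dir S: first cell '.' (not opp) -> no flip
Dir SE: opp run (3,1) capped by W -> flip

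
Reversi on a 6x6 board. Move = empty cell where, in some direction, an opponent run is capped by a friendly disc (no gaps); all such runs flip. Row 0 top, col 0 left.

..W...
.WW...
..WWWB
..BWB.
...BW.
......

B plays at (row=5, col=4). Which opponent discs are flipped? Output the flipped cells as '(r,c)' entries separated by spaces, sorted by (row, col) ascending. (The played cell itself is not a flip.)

Dir NW: first cell 'B' (not opp) -> no flip
Dir N: opp run (4,4) capped by B -> flip
Dir NE: first cell '.' (not opp) -> no flip
Dir W: first cell '.' (not opp) -> no flip
Dir E: first cell '.' (not opp) -> no flip
Dir SW: edge -> no flip
Dir S: edge -> no flip
Dir SE: edge -> no flip

Answer: (4,4)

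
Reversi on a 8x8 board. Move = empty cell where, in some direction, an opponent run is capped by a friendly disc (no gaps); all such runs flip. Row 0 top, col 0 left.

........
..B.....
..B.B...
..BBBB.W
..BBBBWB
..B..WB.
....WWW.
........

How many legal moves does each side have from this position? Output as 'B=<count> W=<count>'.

Answer: B=8 W=5

Derivation:
-- B to move --
(2,6): no bracket -> illegal
(2,7): flips 1 -> legal
(3,6): flips 1 -> legal
(5,3): no bracket -> illegal
(5,4): flips 1 -> legal
(5,7): flips 1 -> legal
(6,3): no bracket -> illegal
(6,7): no bracket -> illegal
(7,3): no bracket -> illegal
(7,4): flips 1 -> legal
(7,5): flips 2 -> legal
(7,6): flips 1 -> legal
(7,7): flips 2 -> legal
B mobility = 8
-- W to move --
(0,1): no bracket -> illegal
(0,2): no bracket -> illegal
(0,3): no bracket -> illegal
(1,1): flips 3 -> legal
(1,3): flips 2 -> legal
(1,4): no bracket -> illegal
(1,5): no bracket -> illegal
(2,1): no bracket -> illegal
(2,3): no bracket -> illegal
(2,5): flips 2 -> legal
(2,6): no bracket -> illegal
(3,1): no bracket -> illegal
(3,6): no bracket -> illegal
(4,1): flips 4 -> legal
(5,1): no bracket -> illegal
(5,3): no bracket -> illegal
(5,4): no bracket -> illegal
(5,7): flips 2 -> legal
(6,1): no bracket -> illegal
(6,2): no bracket -> illegal
(6,3): no bracket -> illegal
(6,7): no bracket -> illegal
W mobility = 5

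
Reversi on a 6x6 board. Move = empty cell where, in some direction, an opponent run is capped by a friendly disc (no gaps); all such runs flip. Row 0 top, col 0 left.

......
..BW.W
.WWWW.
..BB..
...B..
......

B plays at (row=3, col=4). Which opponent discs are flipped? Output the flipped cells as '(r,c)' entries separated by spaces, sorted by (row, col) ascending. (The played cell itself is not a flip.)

Answer: (2,3)

Derivation:
Dir NW: opp run (2,3) capped by B -> flip
Dir N: opp run (2,4), next='.' -> no flip
Dir NE: first cell '.' (not opp) -> no flip
Dir W: first cell 'B' (not opp) -> no flip
Dir E: first cell '.' (not opp) -> no flip
Dir SW: first cell 'B' (not opp) -> no flip
Dir S: first cell '.' (not opp) -> no flip
Dir SE: first cell '.' (not opp) -> no flip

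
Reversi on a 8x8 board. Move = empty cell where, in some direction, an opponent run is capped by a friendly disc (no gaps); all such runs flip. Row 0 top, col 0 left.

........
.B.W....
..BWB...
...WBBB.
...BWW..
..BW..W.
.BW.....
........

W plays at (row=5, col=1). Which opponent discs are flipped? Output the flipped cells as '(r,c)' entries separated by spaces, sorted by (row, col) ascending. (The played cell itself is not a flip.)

Dir NW: first cell '.' (not opp) -> no flip
Dir N: first cell '.' (not opp) -> no flip
Dir NE: first cell '.' (not opp) -> no flip
Dir W: first cell '.' (not opp) -> no flip
Dir E: opp run (5,2) capped by W -> flip
Dir SW: first cell '.' (not opp) -> no flip
Dir S: opp run (6,1), next='.' -> no flip
Dir SE: first cell 'W' (not opp) -> no flip

Answer: (5,2)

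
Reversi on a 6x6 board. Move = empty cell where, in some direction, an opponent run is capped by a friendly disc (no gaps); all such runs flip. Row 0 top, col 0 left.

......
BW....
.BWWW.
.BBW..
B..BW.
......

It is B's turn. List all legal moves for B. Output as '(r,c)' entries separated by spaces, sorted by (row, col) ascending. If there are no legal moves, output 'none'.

Answer: (0,1) (1,2) (1,3) (1,4) (2,5) (3,4) (4,5)

Derivation:
(0,0): no bracket -> illegal
(0,1): flips 1 -> legal
(0,2): no bracket -> illegal
(1,2): flips 2 -> legal
(1,3): flips 3 -> legal
(1,4): flips 1 -> legal
(1,5): no bracket -> illegal
(2,0): no bracket -> illegal
(2,5): flips 3 -> legal
(3,4): flips 1 -> legal
(3,5): no bracket -> illegal
(4,2): no bracket -> illegal
(4,5): flips 1 -> legal
(5,3): no bracket -> illegal
(5,4): no bracket -> illegal
(5,5): no bracket -> illegal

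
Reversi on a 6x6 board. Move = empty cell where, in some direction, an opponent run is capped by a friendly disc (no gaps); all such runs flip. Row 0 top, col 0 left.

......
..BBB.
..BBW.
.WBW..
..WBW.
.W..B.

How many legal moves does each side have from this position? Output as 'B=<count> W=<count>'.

-- B to move --
(1,5): no bracket -> illegal
(2,0): no bracket -> illegal
(2,1): no bracket -> illegal
(2,5): flips 1 -> legal
(3,0): flips 1 -> legal
(3,4): flips 3 -> legal
(3,5): flips 1 -> legal
(4,0): flips 1 -> legal
(4,1): flips 1 -> legal
(4,5): flips 1 -> legal
(5,0): no bracket -> illegal
(5,2): flips 1 -> legal
(5,3): no bracket -> illegal
(5,5): flips 2 -> legal
B mobility = 9
-- W to move --
(0,1): no bracket -> illegal
(0,2): flips 4 -> legal
(0,3): flips 2 -> legal
(0,4): flips 3 -> legal
(0,5): no bracket -> illegal
(1,1): flips 1 -> legal
(1,5): no bracket -> illegal
(2,1): flips 2 -> legal
(2,5): no bracket -> illegal
(3,4): no bracket -> illegal
(4,1): no bracket -> illegal
(4,5): no bracket -> illegal
(5,2): no bracket -> illegal
(5,3): flips 1 -> legal
(5,5): no bracket -> illegal
W mobility = 6

Answer: B=9 W=6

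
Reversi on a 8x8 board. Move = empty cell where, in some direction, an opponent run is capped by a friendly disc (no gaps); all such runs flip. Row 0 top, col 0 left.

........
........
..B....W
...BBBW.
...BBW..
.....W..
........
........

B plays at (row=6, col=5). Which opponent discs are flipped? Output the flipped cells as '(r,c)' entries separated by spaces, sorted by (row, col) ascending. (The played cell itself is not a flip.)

Answer: (4,5) (5,5)

Derivation:
Dir NW: first cell '.' (not opp) -> no flip
Dir N: opp run (5,5) (4,5) capped by B -> flip
Dir NE: first cell '.' (not opp) -> no flip
Dir W: first cell '.' (not opp) -> no flip
Dir E: first cell '.' (not opp) -> no flip
Dir SW: first cell '.' (not opp) -> no flip
Dir S: first cell '.' (not opp) -> no flip
Dir SE: first cell '.' (not opp) -> no flip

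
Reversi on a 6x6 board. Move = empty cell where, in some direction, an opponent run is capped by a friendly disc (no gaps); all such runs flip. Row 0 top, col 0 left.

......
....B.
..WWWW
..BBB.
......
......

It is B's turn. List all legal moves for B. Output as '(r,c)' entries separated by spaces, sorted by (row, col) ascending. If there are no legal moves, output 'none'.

(1,1): flips 1 -> legal
(1,2): flips 2 -> legal
(1,3): flips 1 -> legal
(1,5): flips 1 -> legal
(2,1): no bracket -> illegal
(3,1): no bracket -> illegal
(3,5): no bracket -> illegal

Answer: (1,1) (1,2) (1,3) (1,5)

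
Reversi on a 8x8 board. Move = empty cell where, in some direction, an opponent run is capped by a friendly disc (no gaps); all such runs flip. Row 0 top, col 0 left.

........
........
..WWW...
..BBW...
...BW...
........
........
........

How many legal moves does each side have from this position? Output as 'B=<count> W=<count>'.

-- B to move --
(1,1): flips 1 -> legal
(1,2): flips 1 -> legal
(1,3): flips 1 -> legal
(1,4): flips 1 -> legal
(1,5): flips 1 -> legal
(2,1): no bracket -> illegal
(2,5): flips 1 -> legal
(3,1): no bracket -> illegal
(3,5): flips 1 -> legal
(4,5): flips 1 -> legal
(5,3): no bracket -> illegal
(5,4): no bracket -> illegal
(5,5): flips 1 -> legal
B mobility = 9
-- W to move --
(2,1): no bracket -> illegal
(3,1): flips 2 -> legal
(4,1): flips 1 -> legal
(4,2): flips 3 -> legal
(5,2): flips 1 -> legal
(5,3): flips 2 -> legal
(5,4): no bracket -> illegal
W mobility = 5

Answer: B=9 W=5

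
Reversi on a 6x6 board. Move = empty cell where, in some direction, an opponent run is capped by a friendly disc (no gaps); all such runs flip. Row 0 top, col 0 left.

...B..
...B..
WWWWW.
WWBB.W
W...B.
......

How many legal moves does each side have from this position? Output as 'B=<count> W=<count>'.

-- B to move --
(1,0): flips 1 -> legal
(1,1): flips 1 -> legal
(1,2): flips 1 -> legal
(1,4): flips 1 -> legal
(1,5): flips 1 -> legal
(2,5): no bracket -> illegal
(3,4): no bracket -> illegal
(4,1): no bracket -> illegal
(4,2): no bracket -> illegal
(4,5): no bracket -> illegal
(5,0): no bracket -> illegal
(5,1): no bracket -> illegal
B mobility = 5
-- W to move --
(0,2): flips 1 -> legal
(0,4): flips 1 -> legal
(1,2): no bracket -> illegal
(1,4): no bracket -> illegal
(3,4): flips 2 -> legal
(4,1): flips 1 -> legal
(4,2): flips 2 -> legal
(4,3): flips 2 -> legal
(4,5): no bracket -> illegal
(5,3): flips 1 -> legal
(5,4): no bracket -> illegal
(5,5): flips 2 -> legal
W mobility = 8

Answer: B=5 W=8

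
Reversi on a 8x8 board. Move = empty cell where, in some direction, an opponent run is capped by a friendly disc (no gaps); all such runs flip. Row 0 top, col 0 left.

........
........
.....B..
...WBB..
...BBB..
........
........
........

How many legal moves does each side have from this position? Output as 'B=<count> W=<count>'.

Answer: B=3 W=3

Derivation:
-- B to move --
(2,2): flips 1 -> legal
(2,3): flips 1 -> legal
(2,4): no bracket -> illegal
(3,2): flips 1 -> legal
(4,2): no bracket -> illegal
B mobility = 3
-- W to move --
(1,4): no bracket -> illegal
(1,5): no bracket -> illegal
(1,6): no bracket -> illegal
(2,3): no bracket -> illegal
(2,4): no bracket -> illegal
(2,6): no bracket -> illegal
(3,2): no bracket -> illegal
(3,6): flips 2 -> legal
(4,2): no bracket -> illegal
(4,6): no bracket -> illegal
(5,2): no bracket -> illegal
(5,3): flips 1 -> legal
(5,4): no bracket -> illegal
(5,5): flips 1 -> legal
(5,6): no bracket -> illegal
W mobility = 3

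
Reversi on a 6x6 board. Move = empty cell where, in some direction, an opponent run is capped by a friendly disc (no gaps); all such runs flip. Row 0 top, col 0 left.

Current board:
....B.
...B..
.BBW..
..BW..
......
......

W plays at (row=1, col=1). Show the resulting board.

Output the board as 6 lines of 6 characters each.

Place W at (1,1); scan 8 dirs for brackets.
Dir NW: first cell '.' (not opp) -> no flip
Dir N: first cell '.' (not opp) -> no flip
Dir NE: first cell '.' (not opp) -> no flip
Dir W: first cell '.' (not opp) -> no flip
Dir E: first cell '.' (not opp) -> no flip
Dir SW: first cell '.' (not opp) -> no flip
Dir S: opp run (2,1), next='.' -> no flip
Dir SE: opp run (2,2) capped by W -> flip
All flips: (2,2)

Answer: ....B.
.W.B..
.BWW..
..BW..
......
......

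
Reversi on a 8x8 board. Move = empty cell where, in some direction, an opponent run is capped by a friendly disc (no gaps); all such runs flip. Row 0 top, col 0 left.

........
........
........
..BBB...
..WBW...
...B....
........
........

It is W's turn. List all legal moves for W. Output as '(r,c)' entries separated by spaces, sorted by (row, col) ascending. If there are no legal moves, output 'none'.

Answer: (2,2) (2,4) (6,2) (6,4)

Derivation:
(2,1): no bracket -> illegal
(2,2): flips 2 -> legal
(2,3): no bracket -> illegal
(2,4): flips 2 -> legal
(2,5): no bracket -> illegal
(3,1): no bracket -> illegal
(3,5): no bracket -> illegal
(4,1): no bracket -> illegal
(4,5): no bracket -> illegal
(5,2): no bracket -> illegal
(5,4): no bracket -> illegal
(6,2): flips 1 -> legal
(6,3): no bracket -> illegal
(6,4): flips 1 -> legal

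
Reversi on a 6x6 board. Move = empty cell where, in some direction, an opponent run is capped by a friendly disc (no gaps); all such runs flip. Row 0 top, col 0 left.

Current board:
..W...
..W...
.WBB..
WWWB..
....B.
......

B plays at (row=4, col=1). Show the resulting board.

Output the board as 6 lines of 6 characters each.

Place B at (4,1); scan 8 dirs for brackets.
Dir NW: opp run (3,0), next=edge -> no flip
Dir N: opp run (3,1) (2,1), next='.' -> no flip
Dir NE: opp run (3,2) capped by B -> flip
Dir W: first cell '.' (not opp) -> no flip
Dir E: first cell '.' (not opp) -> no flip
Dir SW: first cell '.' (not opp) -> no flip
Dir S: first cell '.' (not opp) -> no flip
Dir SE: first cell '.' (not opp) -> no flip
All flips: (3,2)

Answer: ..W...
..W...
.WBB..
WWBB..
.B..B.
......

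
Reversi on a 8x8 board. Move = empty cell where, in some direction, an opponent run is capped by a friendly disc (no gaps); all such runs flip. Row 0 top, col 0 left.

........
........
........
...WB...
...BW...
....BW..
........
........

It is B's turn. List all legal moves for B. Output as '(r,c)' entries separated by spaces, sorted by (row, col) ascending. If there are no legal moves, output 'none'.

(2,2): no bracket -> illegal
(2,3): flips 1 -> legal
(2,4): no bracket -> illegal
(3,2): flips 1 -> legal
(3,5): no bracket -> illegal
(4,2): no bracket -> illegal
(4,5): flips 1 -> legal
(4,6): no bracket -> illegal
(5,3): no bracket -> illegal
(5,6): flips 1 -> legal
(6,4): no bracket -> illegal
(6,5): no bracket -> illegal
(6,6): no bracket -> illegal

Answer: (2,3) (3,2) (4,5) (5,6)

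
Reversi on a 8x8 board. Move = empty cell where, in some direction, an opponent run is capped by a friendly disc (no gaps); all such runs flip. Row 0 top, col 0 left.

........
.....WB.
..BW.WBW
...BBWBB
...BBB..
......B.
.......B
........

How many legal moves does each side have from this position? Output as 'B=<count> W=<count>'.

Answer: B=7 W=10

Derivation:
-- B to move --
(0,4): flips 1 -> legal
(0,5): flips 3 -> legal
(0,6): no bracket -> illegal
(1,2): flips 1 -> legal
(1,3): flips 1 -> legal
(1,4): flips 2 -> legal
(1,7): flips 1 -> legal
(2,4): flips 2 -> legal
(3,2): no bracket -> illegal
(4,6): no bracket -> illegal
B mobility = 7
-- W to move --
(0,5): flips 1 -> legal
(0,6): no bracket -> illegal
(0,7): flips 1 -> legal
(1,1): no bracket -> illegal
(1,2): no bracket -> illegal
(1,3): no bracket -> illegal
(1,7): flips 2 -> legal
(2,1): flips 1 -> legal
(2,4): no bracket -> illegal
(3,1): no bracket -> illegal
(3,2): flips 2 -> legal
(4,2): no bracket -> illegal
(4,6): no bracket -> illegal
(4,7): flips 2 -> legal
(5,2): flips 2 -> legal
(5,3): flips 3 -> legal
(5,4): flips 2 -> legal
(5,5): flips 1 -> legal
(5,7): no bracket -> illegal
(6,5): no bracket -> illegal
(6,6): no bracket -> illegal
(7,6): no bracket -> illegal
(7,7): no bracket -> illegal
W mobility = 10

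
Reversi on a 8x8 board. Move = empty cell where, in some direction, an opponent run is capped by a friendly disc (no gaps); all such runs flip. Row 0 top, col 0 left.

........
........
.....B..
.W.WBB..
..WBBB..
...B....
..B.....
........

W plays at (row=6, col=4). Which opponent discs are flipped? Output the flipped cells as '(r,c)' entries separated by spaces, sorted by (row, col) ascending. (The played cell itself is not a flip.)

Dir NW: opp run (5,3) capped by W -> flip
Dir N: first cell '.' (not opp) -> no flip
Dir NE: first cell '.' (not opp) -> no flip
Dir W: first cell '.' (not opp) -> no flip
Dir E: first cell '.' (not opp) -> no flip
Dir SW: first cell '.' (not opp) -> no flip
Dir S: first cell '.' (not opp) -> no flip
Dir SE: first cell '.' (not opp) -> no flip

Answer: (5,3)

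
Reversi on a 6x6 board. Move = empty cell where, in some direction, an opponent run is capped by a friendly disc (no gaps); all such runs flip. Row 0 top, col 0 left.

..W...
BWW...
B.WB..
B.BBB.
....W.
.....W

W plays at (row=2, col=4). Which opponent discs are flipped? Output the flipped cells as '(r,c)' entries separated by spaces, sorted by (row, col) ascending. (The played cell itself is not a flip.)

Dir NW: first cell '.' (not opp) -> no flip
Dir N: first cell '.' (not opp) -> no flip
Dir NE: first cell '.' (not opp) -> no flip
Dir W: opp run (2,3) capped by W -> flip
Dir E: first cell '.' (not opp) -> no flip
Dir SW: opp run (3,3), next='.' -> no flip
Dir S: opp run (3,4) capped by W -> flip
Dir SE: first cell '.' (not opp) -> no flip

Answer: (2,3) (3,4)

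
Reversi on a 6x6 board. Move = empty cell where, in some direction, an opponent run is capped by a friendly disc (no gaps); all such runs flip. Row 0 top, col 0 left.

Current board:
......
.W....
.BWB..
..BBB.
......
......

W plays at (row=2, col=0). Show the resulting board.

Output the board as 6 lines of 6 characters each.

Place W at (2,0); scan 8 dirs for brackets.
Dir NW: edge -> no flip
Dir N: first cell '.' (not opp) -> no flip
Dir NE: first cell 'W' (not opp) -> no flip
Dir W: edge -> no flip
Dir E: opp run (2,1) capped by W -> flip
Dir SW: edge -> no flip
Dir S: first cell '.' (not opp) -> no flip
Dir SE: first cell '.' (not opp) -> no flip
All flips: (2,1)

Answer: ......
.W....
WWWB..
..BBB.
......
......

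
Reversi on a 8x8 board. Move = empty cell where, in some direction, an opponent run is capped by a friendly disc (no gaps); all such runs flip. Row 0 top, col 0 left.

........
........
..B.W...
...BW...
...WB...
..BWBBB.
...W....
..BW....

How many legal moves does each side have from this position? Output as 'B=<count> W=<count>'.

-- B to move --
(1,3): no bracket -> illegal
(1,4): flips 2 -> legal
(1,5): flips 1 -> legal
(2,3): no bracket -> illegal
(2,5): flips 2 -> legal
(3,2): flips 1 -> legal
(3,5): flips 1 -> legal
(4,2): flips 1 -> legal
(4,5): no bracket -> illegal
(6,2): flips 1 -> legal
(6,4): no bracket -> illegal
(7,4): flips 2 -> legal
B mobility = 8
-- W to move --
(1,1): no bracket -> illegal
(1,2): no bracket -> illegal
(1,3): no bracket -> illegal
(2,1): no bracket -> illegal
(2,3): flips 1 -> legal
(3,1): no bracket -> illegal
(3,2): flips 1 -> legal
(3,5): flips 1 -> legal
(4,1): flips 1 -> legal
(4,2): flips 1 -> legal
(4,5): flips 2 -> legal
(4,6): no bracket -> illegal
(4,7): no bracket -> illegal
(5,1): flips 1 -> legal
(5,7): flips 3 -> legal
(6,1): flips 1 -> legal
(6,2): no bracket -> illegal
(6,4): flips 2 -> legal
(6,5): flips 1 -> legal
(6,6): no bracket -> illegal
(6,7): no bracket -> illegal
(7,1): flips 1 -> legal
W mobility = 12

Answer: B=8 W=12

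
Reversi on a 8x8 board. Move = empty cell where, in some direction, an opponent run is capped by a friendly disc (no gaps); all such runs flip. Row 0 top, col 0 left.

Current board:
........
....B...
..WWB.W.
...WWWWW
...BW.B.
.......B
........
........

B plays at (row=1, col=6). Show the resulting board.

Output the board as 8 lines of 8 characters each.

Place B at (1,6); scan 8 dirs for brackets.
Dir NW: first cell '.' (not opp) -> no flip
Dir N: first cell '.' (not opp) -> no flip
Dir NE: first cell '.' (not opp) -> no flip
Dir W: first cell '.' (not opp) -> no flip
Dir E: first cell '.' (not opp) -> no flip
Dir SW: first cell '.' (not opp) -> no flip
Dir S: opp run (2,6) (3,6) capped by B -> flip
Dir SE: first cell '.' (not opp) -> no flip
All flips: (2,6) (3,6)

Answer: ........
....B.B.
..WWB.B.
...WWWBW
...BW.B.
.......B
........
........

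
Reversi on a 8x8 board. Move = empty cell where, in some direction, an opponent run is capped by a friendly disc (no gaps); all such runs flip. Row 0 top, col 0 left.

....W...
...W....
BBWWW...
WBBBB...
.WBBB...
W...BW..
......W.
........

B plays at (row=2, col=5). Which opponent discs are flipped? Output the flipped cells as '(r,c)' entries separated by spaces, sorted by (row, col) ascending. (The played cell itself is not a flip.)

Dir NW: first cell '.' (not opp) -> no flip
Dir N: first cell '.' (not opp) -> no flip
Dir NE: first cell '.' (not opp) -> no flip
Dir W: opp run (2,4) (2,3) (2,2) capped by B -> flip
Dir E: first cell '.' (not opp) -> no flip
Dir SW: first cell 'B' (not opp) -> no flip
Dir S: first cell '.' (not opp) -> no flip
Dir SE: first cell '.' (not opp) -> no flip

Answer: (2,2) (2,3) (2,4)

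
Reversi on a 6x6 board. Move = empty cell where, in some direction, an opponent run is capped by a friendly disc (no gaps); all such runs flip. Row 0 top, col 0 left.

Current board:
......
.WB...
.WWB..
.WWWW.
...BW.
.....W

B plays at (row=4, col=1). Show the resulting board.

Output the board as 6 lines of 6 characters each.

Place B at (4,1); scan 8 dirs for brackets.
Dir NW: first cell '.' (not opp) -> no flip
Dir N: opp run (3,1) (2,1) (1,1), next='.' -> no flip
Dir NE: opp run (3,2) capped by B -> flip
Dir W: first cell '.' (not opp) -> no flip
Dir E: first cell '.' (not opp) -> no flip
Dir SW: first cell '.' (not opp) -> no flip
Dir S: first cell '.' (not opp) -> no flip
Dir SE: first cell '.' (not opp) -> no flip
All flips: (3,2)

Answer: ......
.WB...
.WWB..
.WBWW.
.B.BW.
.....W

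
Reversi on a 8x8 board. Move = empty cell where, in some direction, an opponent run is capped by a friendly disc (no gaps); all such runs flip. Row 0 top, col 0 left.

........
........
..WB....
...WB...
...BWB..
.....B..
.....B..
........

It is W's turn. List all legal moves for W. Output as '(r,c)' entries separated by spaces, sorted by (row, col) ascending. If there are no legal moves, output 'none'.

Answer: (1,3) (2,4) (3,5) (4,2) (4,6) (5,3) (6,6)

Derivation:
(1,2): no bracket -> illegal
(1,3): flips 1 -> legal
(1,4): no bracket -> illegal
(2,4): flips 2 -> legal
(2,5): no bracket -> illegal
(3,2): no bracket -> illegal
(3,5): flips 1 -> legal
(3,6): no bracket -> illegal
(4,2): flips 1 -> legal
(4,6): flips 1 -> legal
(5,2): no bracket -> illegal
(5,3): flips 1 -> legal
(5,4): no bracket -> illegal
(5,6): no bracket -> illegal
(6,4): no bracket -> illegal
(6,6): flips 1 -> legal
(7,4): no bracket -> illegal
(7,5): no bracket -> illegal
(7,6): no bracket -> illegal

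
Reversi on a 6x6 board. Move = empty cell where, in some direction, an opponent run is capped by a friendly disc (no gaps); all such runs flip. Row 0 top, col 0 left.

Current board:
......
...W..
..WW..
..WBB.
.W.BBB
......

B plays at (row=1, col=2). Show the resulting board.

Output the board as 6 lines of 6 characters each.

Place B at (1,2); scan 8 dirs for brackets.
Dir NW: first cell '.' (not opp) -> no flip
Dir N: first cell '.' (not opp) -> no flip
Dir NE: first cell '.' (not opp) -> no flip
Dir W: first cell '.' (not opp) -> no flip
Dir E: opp run (1,3), next='.' -> no flip
Dir SW: first cell '.' (not opp) -> no flip
Dir S: opp run (2,2) (3,2), next='.' -> no flip
Dir SE: opp run (2,3) capped by B -> flip
All flips: (2,3)

Answer: ......
..BW..
..WB..
..WBB.
.W.BBB
......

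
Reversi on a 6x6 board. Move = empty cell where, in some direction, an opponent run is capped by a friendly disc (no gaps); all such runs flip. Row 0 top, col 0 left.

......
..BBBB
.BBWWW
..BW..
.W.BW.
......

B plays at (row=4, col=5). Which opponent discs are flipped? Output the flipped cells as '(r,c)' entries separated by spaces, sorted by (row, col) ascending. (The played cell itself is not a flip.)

Dir NW: first cell '.' (not opp) -> no flip
Dir N: first cell '.' (not opp) -> no flip
Dir NE: edge -> no flip
Dir W: opp run (4,4) capped by B -> flip
Dir E: edge -> no flip
Dir SW: first cell '.' (not opp) -> no flip
Dir S: first cell '.' (not opp) -> no flip
Dir SE: edge -> no flip

Answer: (4,4)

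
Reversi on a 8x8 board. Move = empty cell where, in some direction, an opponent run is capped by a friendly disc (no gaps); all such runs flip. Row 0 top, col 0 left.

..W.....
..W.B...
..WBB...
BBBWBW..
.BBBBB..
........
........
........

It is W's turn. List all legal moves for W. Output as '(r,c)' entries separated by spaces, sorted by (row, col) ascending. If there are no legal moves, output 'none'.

Answer: (1,3) (1,5) (2,5) (4,0) (5,1) (5,2) (5,3) (5,5) (5,6)

Derivation:
(0,3): no bracket -> illegal
(0,4): no bracket -> illegal
(0,5): no bracket -> illegal
(1,3): flips 2 -> legal
(1,5): flips 1 -> legal
(2,0): no bracket -> illegal
(2,1): no bracket -> illegal
(2,5): flips 2 -> legal
(3,6): no bracket -> illegal
(4,0): flips 1 -> legal
(4,6): no bracket -> illegal
(5,0): no bracket -> illegal
(5,1): flips 1 -> legal
(5,2): flips 2 -> legal
(5,3): flips 2 -> legal
(5,4): no bracket -> illegal
(5,5): flips 2 -> legal
(5,6): flips 3 -> legal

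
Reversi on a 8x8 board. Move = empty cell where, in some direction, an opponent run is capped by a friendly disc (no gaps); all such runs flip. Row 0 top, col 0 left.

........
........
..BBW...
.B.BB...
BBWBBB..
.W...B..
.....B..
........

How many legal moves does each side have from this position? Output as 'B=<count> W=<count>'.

Answer: B=7 W=4

Derivation:
-- B to move --
(1,3): no bracket -> illegal
(1,4): flips 1 -> legal
(1,5): flips 1 -> legal
(2,5): flips 1 -> legal
(3,2): no bracket -> illegal
(3,5): no bracket -> illegal
(5,0): no bracket -> illegal
(5,2): no bracket -> illegal
(5,3): flips 1 -> legal
(6,0): flips 2 -> legal
(6,1): flips 1 -> legal
(6,2): flips 1 -> legal
B mobility = 7
-- W to move --
(1,1): no bracket -> illegal
(1,2): no bracket -> illegal
(1,3): no bracket -> illegal
(1,4): no bracket -> illegal
(2,0): flips 1 -> legal
(2,1): flips 4 -> legal
(2,5): no bracket -> illegal
(3,0): no bracket -> illegal
(3,2): no bracket -> illegal
(3,5): no bracket -> illegal
(3,6): no bracket -> illegal
(4,6): flips 3 -> legal
(5,0): no bracket -> illegal
(5,2): no bracket -> illegal
(5,3): no bracket -> illegal
(5,4): flips 2 -> legal
(5,6): no bracket -> illegal
(6,4): no bracket -> illegal
(6,6): no bracket -> illegal
(7,4): no bracket -> illegal
(7,5): no bracket -> illegal
(7,6): no bracket -> illegal
W mobility = 4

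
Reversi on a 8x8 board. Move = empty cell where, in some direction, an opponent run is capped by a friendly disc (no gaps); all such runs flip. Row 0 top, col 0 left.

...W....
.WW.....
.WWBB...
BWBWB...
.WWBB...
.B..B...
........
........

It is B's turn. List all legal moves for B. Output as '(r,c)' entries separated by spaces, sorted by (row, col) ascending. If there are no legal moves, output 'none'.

Answer: (0,0) (0,1) (0,2) (1,0) (2,0) (4,0) (5,0) (5,2)

Derivation:
(0,0): flips 3 -> legal
(0,1): flips 5 -> legal
(0,2): flips 2 -> legal
(0,4): no bracket -> illegal
(1,0): flips 1 -> legal
(1,3): no bracket -> illegal
(1,4): no bracket -> illegal
(2,0): flips 2 -> legal
(4,0): flips 2 -> legal
(5,0): flips 1 -> legal
(5,2): flips 2 -> legal
(5,3): no bracket -> illegal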